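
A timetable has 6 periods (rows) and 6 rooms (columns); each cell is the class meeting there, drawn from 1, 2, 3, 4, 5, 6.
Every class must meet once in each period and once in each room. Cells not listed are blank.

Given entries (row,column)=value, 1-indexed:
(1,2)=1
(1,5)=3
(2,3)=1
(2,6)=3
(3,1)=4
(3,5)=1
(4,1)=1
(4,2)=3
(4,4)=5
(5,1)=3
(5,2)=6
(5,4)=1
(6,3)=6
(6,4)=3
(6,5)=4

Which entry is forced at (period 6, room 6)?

Period 6, room 6 is narrowed to {1, 2, 5}.
If it were 2, then period 6, room 2 would be left with no valid symbol.
If it were 5, then period 6, room 2 would be left with no valid symbol.
So period 6, room 6 must be 1.

1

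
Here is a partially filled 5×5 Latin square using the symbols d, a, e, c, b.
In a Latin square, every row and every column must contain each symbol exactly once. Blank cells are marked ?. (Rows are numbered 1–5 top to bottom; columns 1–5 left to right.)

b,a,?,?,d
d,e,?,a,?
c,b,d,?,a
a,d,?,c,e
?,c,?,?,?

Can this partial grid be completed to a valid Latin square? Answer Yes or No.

Row 1, column 4: row 1 has {d, a, b} and column 4 has {a, c}, so it must be e.
Now row 3, column 4: row 3 together with column 4 already contain {d, a, e, c, b} — every symbol — so nothing can go there. The grid has no valid completion.

No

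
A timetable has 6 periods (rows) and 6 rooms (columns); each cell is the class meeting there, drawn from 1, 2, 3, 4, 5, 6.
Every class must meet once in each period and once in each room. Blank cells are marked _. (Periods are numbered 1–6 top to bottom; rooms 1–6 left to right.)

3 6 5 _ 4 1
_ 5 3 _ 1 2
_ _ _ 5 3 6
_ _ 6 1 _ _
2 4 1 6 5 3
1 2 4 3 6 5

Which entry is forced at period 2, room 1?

6

Period 1, room 4: period 1 has {1, 3, 4, 5, 6} and room 4 has {1, 3, 5, 6}, leaving only 2.
Period 2, room 4: period 2 has {1, 2, 3, 5} and room 4 has {1, 2, 3, 5, 6}, leaving only 4.
Period 2 already has {1, 2, 3, 4, 5} and room 1 already has {1, 2, 3}, so period 2, room 1 must be 6.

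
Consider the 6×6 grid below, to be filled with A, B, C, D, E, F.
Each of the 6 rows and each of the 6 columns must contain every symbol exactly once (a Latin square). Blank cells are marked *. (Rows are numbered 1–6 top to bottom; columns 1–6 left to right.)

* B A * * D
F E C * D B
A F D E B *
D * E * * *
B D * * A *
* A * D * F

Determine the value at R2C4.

Row 2 already has {B, C, D, E, F} and column 4 already has {D, E}, so row 2, column 4 must be A.

A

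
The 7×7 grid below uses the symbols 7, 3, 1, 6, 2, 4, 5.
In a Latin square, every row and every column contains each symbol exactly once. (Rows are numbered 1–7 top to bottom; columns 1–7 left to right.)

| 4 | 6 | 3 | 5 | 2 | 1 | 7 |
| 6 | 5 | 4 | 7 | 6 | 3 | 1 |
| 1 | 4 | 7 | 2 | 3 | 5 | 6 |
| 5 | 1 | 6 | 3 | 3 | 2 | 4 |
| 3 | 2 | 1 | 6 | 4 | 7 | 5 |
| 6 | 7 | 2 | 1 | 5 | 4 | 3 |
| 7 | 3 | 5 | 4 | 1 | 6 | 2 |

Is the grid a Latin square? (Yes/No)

No

Row 2 contains 6 twice (at columns 1 and 5); row 4 is also not a permutation.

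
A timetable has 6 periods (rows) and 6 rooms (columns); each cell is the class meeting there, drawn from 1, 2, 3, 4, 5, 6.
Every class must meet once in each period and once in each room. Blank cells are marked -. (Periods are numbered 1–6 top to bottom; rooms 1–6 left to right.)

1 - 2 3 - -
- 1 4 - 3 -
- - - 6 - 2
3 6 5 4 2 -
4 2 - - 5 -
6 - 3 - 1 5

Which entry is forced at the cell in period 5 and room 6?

3

Period 2, room 6: period 2 has {1, 3, 4} and room 6 has {2, 5}, leaving only 6.
Period 1, room 6: period 1 has {1, 2, 3} and room 6 has {2, 5, 6}, leaving only 4.
Period 1, room 2: period 1 has {1, 2, 3, 4} and room 2 has {1, 2, 6}, leaving only 5.
Period 1, room 5: period 1 has {1, 2, 3, 4, 5} and room 5 has {1, 2, 3, 5}, leaving only 6.
Period 3, room 1: period 3 has {2, 6} and room 1 has {1, 3, 4, 6}, leaving only 5.
Period 2, room 1: period 2 has {1, 3, 4, 6} and room 1 has {1, 3, 4, 5, 6}, leaving only 2.
Period 2, room 4: period 2 has {1, 2, 3, 4, 6} and room 4 has {3, 4, 6}, leaving only 5.
Period 3, room 3: period 3 has {2, 5, 6} and room 3 has {2, 3, 4, 5}, leaving only 1.
Period 3, room 5: period 3 has {1, 2, 5, 6} and room 5 has {1, 2, 3, 5, 6}, leaving only 4.
Period 3, room 2: period 3 has {1, 2, 4, 5, 6} and room 2 has {1, 2, 5, 6}, leaving only 3.
Period 4, room 6: period 4 has {2, 3, 4, 5, 6} and room 6 has {2, 4, 5, 6}, leaving only 1.
Period 5 already has {2, 4, 5} and room 6 already has {1, 2, 4, 5, 6}, so period 5, room 6 must be 3.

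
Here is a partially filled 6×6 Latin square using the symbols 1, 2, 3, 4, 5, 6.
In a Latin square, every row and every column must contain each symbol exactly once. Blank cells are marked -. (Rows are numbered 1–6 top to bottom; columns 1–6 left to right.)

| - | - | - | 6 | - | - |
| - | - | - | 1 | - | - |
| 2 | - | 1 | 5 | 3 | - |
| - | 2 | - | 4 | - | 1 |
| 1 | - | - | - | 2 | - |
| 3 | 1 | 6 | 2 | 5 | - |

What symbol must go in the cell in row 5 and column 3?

Row 4, column 5: row 4 has {1, 2, 4} and column 5 has {2, 3, 5}, leaving only 6.
Row 2, column 5: row 2 has {1} and column 5 has {2, 3, 5, 6}, leaving only 4.
Row 1, column 5: row 1 has {6} and column 5 has {2, 3, 4, 5, 6}, leaving only 1.
Row 4, column 1: row 4 has {1, 2, 4, 6} and column 1 has {1, 2, 3}, leaving only 5.
Row 1, column 1: row 1 has {1, 6} and column 1 has {1, 2, 3, 5}, leaving only 4.
Row 2, column 1: row 2 has {1, 4} and column 1 has {1, 2, 3, 4, 5}, leaving only 6.
Row 4, column 3: row 4 has {1, 2, 4, 5, 6} and column 3 has {1, 6}, leaving only 3.
Row 5, column 4: row 5 has {1, 2} and column 4 has {1, 2, 4, 5, 6}, leaving only 3.
Row 6, column 6: row 6 has {1, 2, 3, 5, 6} and column 6 has {1}, leaving only 4.
Row 3, column 6: row 3 has {1, 2, 3, 5} and column 6 has {1, 4}, leaving only 6.
Row 3, column 2: row 3 has {1, 2, 3, 5, 6} and column 2 has {1, 2}, leaving only 4.
Row 5, column 6: row 5 has {1, 2, 3} and column 6 has {1, 4, 6}, leaving only 5.
Row 5 already has {1, 2, 3, 5} and column 3 already has {1, 3, 6}, so row 5, column 3 must be 4.

4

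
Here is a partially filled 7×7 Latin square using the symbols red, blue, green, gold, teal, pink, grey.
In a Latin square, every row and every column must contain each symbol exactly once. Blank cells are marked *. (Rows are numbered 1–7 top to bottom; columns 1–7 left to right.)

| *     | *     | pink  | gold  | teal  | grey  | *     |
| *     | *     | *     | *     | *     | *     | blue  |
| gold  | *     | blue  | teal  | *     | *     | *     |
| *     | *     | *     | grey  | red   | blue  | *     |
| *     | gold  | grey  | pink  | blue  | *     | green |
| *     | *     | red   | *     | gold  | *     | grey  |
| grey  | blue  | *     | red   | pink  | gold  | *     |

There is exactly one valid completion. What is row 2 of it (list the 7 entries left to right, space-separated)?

teal red gold green grey pink blue

Row 2, column 4: row 2 has {blue} and column 4 has {red, gold, teal, pink, grey}, leaving only green.
Row 2, column 5: row 2 has {blue, green} and column 5 has {red, blue, gold, teal, pink}, leaving only grey.
Row 1, column 7: row 1 has {gold, teal, pink, grey} and column 7 has {blue, green, grey}, leaving only red.
Row 1, column 2: row 1 has {red, gold, teal, pink, grey} and column 2 has {blue, gold}, leaving only green.
Row 1, column 1: row 1 has {red, green, gold, teal, pink, grey} and column 1 has {gold, grey}, leaving only blue.
Row 3, column 5: row 3 has {blue, gold, teal} and column 5 has {red, blue, gold, teal, pink, grey}, leaving only green.
Row 3, column 7: row 3 has {blue, green, gold, teal} and column 7 has {red, blue, green, grey}, leaving only pink.
Row 3, column 6: row 3 has {blue, green, gold, teal, pink} and column 6 has {blue, gold, grey}, leaving only red.
Row 3, column 2: row 3 has {red, blue, green, gold, teal, pink} and column 2 has {blue, green, gold}, leaving only grey.
Row 5, column 6: row 5 has {blue, green, gold, pink, grey} and column 6 has {red, blue, gold, grey}, leaving only teal.
Row 2, column 6: row 2 has {blue, green, grey} and column 6 has {red, blue, gold, teal, grey}, leaving only pink.
Row 5, column 1: row 5 has {blue, green, gold, teal, pink, grey} and column 1 has {blue, gold, grey}, leaving only red.
Row 2, column 1: row 2 has {blue, green, pink, grey} and column 1 has {red, blue, gold, grey}, leaving only teal.
Row 2, column 2: row 2 has {blue, green, teal, pink, grey} and column 2 has {blue, green, gold, grey}, leaving only red.
Row 2, column 3: row 2 has {red, blue, green, teal, pink, grey} and column 3 has {red, blue, pink, grey}, leaving only gold.
So row 2 reads: teal red gold green grey pink blue.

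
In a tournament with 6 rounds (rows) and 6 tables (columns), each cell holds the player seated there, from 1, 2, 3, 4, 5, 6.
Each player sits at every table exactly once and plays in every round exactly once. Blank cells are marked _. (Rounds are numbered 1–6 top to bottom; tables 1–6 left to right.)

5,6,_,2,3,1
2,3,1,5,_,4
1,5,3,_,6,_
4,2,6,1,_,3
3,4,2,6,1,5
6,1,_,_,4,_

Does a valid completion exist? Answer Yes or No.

No

Round 2, table 5: round 2 together with table 5 already contain {1, 2, 3, 4, 5, 6} — every symbol — so nothing can go there. The grid has no valid completion.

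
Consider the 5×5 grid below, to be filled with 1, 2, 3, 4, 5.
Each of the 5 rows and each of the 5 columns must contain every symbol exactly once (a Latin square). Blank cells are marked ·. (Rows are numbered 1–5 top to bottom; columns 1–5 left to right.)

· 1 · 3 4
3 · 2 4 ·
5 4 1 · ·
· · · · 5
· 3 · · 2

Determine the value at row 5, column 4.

Row 1, column 1: row 1 has {1, 3, 4} and column 1 has {3, 5}, leaving only 2.
Row 1, column 3: row 1 has {1, 2, 3, 4} and column 3 has {1, 2}, leaving only 5.
Row 2, column 2: row 2 has {2, 3, 4} and column 2 has {1, 3, 4}, leaving only 5.
Row 2, column 5: row 2 has {2, 3, 4, 5} and column 5 has {2, 4, 5}, leaving only 1.
Row 3, column 4: row 3 has {1, 4, 5} and column 4 has {3, 4}, leaving only 2.
Row 3, column 5: row 3 has {1, 2, 4, 5} and column 5 has {1, 2, 4, 5}, leaving only 3.
Row 4, column 2: row 4 has {5} and column 2 has {1, 3, 4, 5}, leaving only 2.
Row 4, column 4: row 4 has {2, 5} and column 4 has {2, 3, 4}, leaving only 1.
Row 5 already has {2, 3} and column 4 already has {1, 2, 3, 4}, so row 5, column 4 must be 5.

5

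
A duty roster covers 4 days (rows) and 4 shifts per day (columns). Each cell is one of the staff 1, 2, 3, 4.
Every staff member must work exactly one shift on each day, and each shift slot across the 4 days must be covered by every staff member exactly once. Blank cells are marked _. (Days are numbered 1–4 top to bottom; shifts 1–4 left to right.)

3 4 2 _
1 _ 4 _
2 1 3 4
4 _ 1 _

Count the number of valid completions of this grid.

Day 1, shift 4: eliminating its day and shift leaves {1}.
Day 2, shift 2: eliminating its day and shift leaves {2, 3}.
Day 2, shift 4: eliminating its day and shift leaves {2, 3}.
Day 4, shift 2: eliminating its day and shift leaves {2, 3}.
Day 4, shift 4: eliminating its day and shift leaves {2, 3}.
Enumerating the assignments across these blanks that avoid any day or shift repeat gives 2 completions.

2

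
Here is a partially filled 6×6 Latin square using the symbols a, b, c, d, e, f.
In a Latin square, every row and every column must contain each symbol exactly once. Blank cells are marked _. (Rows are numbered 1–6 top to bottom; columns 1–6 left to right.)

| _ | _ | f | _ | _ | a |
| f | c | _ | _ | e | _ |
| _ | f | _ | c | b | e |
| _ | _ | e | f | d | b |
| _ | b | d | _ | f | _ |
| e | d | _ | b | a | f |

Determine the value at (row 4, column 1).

c

Row 1, column 2: row 1 has {a, f} and column 2 has {b, c, d, f}, leaving only e.
Row 1, column 4: row 1 has {a, e, f} and column 4 has {b, c, f}, leaving only d.
Row 1, column 5: row 1 has {a, d, e, f} and column 5 has {a, b, d, e, f}, leaving only c.
Row 1, column 1: row 1 has {a, c, d, e, f} and column 1 has {e, f}, leaving only b.
Row 2, column 4: row 2 has {c, e, f} and column 4 has {b, c, d, f}, leaving only a.
Row 2, column 3: row 2 has {a, c, e, f} and column 3 has {d, e, f}, leaving only b.
Row 2, column 6: row 2 has {a, b, c, e, f} and column 6 has {a, b, e, f}, leaving only d.
Row 3, column 3: row 3 has {b, c, e, f} and column 3 has {b, d, e, f}, leaving only a.
Row 3, column 1: row 3 has {a, b, c, e, f} and column 1 has {b, e, f}, leaving only d.
Row 4, column 2: row 4 has {b, d, e, f} and column 2 has {b, c, d, e, f}, leaving only a.
Row 4 already has {a, b, d, e, f} and column 1 already has {b, d, e, f}, so row 4, column 1 must be c.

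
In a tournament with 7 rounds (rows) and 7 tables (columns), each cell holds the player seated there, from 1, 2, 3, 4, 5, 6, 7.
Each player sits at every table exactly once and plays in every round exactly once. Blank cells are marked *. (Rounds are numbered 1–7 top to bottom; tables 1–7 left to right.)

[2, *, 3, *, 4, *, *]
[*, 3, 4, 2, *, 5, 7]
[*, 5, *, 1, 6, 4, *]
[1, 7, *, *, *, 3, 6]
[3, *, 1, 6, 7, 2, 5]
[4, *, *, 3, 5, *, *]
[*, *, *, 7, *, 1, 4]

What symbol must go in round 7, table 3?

6

Round 1, table 4: round 1 has {2, 3, 4} and table 4 has {1, 2, 3, 6, 7}, leaving only 5.
Round 1, table 7: round 1 has {2, 3, 4, 5} and table 7 has {4, 5, 6, 7}, leaving only 1.
Round 1, table 2: round 1 has {1, 2, 3, 4, 5} and table 2 has {3, 5, 7}, leaving only 6.
Round 1, table 6: round 1 has {1, 2, 3, 4, 5, 6} and table 6 has {1, 2, 3, 4, 5}, leaving only 7.
Round 2, table 1: round 2 has {2, 3, 4, 5, 7} and table 1 has {1, 2, 3, 4}, leaving only 6.
Round 2, table 5: round 2 has {2, 3, 4, 5, 6, 7} and table 5 has {4, 5, 6, 7}, leaving only 1.
Round 3, table 1: round 3 has {1, 4, 5, 6} and table 1 has {1, 2, 3, 4, 6}, leaving only 7.
Round 3, table 3: round 3 has {1, 4, 5, 6, 7} and table 3 has {1, 3, 4}, leaving only 2.
Round 3, table 7: round 3 has {1, 2, 4, 5, 6, 7} and table 7 has {1, 4, 5, 6, 7}, leaving only 3.
Round 4, table 3: round 4 has {1, 3, 6, 7} and table 3 has {1, 2, 3, 4}, leaving only 5.
Round 7 already has {1, 4, 7} and table 3 already has {1, 2, 3, 4, 5}, so round 7, table 3 must be 6.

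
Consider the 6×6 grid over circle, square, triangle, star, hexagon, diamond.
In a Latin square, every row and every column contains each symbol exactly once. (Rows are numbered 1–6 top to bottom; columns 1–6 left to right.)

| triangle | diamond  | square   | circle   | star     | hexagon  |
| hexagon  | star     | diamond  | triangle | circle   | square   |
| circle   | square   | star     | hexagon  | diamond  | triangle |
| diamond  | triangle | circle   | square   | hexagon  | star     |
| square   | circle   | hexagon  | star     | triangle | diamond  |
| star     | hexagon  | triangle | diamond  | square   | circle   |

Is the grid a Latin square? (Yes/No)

Yes

Each row is a permutation of the 6 symbols, and so is each column.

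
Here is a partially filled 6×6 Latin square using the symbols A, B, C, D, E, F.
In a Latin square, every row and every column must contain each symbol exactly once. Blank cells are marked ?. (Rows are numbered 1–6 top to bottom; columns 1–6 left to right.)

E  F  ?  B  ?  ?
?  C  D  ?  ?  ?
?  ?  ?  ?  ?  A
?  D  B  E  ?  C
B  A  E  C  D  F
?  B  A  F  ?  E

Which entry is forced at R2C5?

Row 1, column 3: row 1 has {B, E, F} and column 3 has {A, B, D, E}, leaving only C.
Row 1, column 5: row 1 has {B, C, E, F} and column 5 has {D}, leaving only A.
Row 1, column 6: row 1 has {A, B, C, E, F} and column 6 has {A, C, E, F}, leaving only D.
Row 2, column 4: row 2 has {C, D} and column 4 has {B, C, E, F}, leaving only A.
Row 2, column 1: row 2 has {A, C, D} and column 1 has {B, E}, leaving only F.
Row 2, column 6: row 2 has {A, C, D, F} and column 6 has {A, C, D, E, F}, leaving only B.
Row 2 already has {A, B, C, D, F} and column 5 already has {A, D}, so row 2, column 5 must be E.

E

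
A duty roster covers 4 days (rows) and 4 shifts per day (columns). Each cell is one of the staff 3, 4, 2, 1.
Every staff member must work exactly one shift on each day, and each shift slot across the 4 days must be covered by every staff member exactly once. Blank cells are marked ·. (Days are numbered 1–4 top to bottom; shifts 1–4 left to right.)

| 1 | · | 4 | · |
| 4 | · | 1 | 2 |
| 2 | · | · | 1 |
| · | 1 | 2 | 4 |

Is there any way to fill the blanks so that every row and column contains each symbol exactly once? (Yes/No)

No day or shift among the givens repeats a symbol, and propagating forced cells runs into no contradiction.
One valid completion exists (for instance, 1 2 4 3 / 4 3 1 2 / 2 4 3 1 / 3 1 2 4).

Yes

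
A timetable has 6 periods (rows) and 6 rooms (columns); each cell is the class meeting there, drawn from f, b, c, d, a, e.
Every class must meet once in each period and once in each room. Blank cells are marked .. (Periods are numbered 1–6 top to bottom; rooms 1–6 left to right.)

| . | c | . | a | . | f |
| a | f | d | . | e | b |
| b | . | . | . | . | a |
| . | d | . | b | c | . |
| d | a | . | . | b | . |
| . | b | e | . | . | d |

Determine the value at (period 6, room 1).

Period 1, room 1: period 1 has {f, c, a} and room 1 has {b, d, a}, leaving only e.
Period 1, room 3: period 1 has {f, c, a, e} and room 3 has {d, e}, leaving only b.
Period 1, room 5: period 1 has {f, b, c, a, e} and room 5 has {b, c, e}, leaving only d.
Period 2, room 4: period 2 has {f, b, d, a, e} and room 4 has {b, a}, leaving only c.
Period 3, room 2: period 3 has {b, a} and room 2 has {f, b, c, d, a}, leaving only e.
Period 3, room 5: period 3 has {b, a, e} and room 5 has {b, c, d, e}, leaving only f.
Period 3, room 3: period 3 has {f, b, a, e} and room 3 has {b, d, e}, leaving only c.
Period 3, room 4: period 3 has {f, b, c, a, e} and room 4 has {b, c, a}, leaving only d.
Period 4, room 1: period 4 has {b, c, d} and room 1 has {b, d, a, e}, leaving only f.
Period 6 already has {b, d, e} and room 1 already has {f, b, d, a, e}, so period 6, room 1 must be c.

c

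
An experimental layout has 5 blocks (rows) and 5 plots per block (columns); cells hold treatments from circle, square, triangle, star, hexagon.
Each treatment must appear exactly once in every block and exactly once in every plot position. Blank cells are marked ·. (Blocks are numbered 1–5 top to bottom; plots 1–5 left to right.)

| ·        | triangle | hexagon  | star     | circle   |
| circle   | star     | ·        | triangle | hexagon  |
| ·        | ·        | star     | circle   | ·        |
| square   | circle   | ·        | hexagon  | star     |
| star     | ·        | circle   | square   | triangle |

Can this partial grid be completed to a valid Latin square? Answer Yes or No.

No

Block 1, plot 1: block 1 together with plot 1 already contain {circle, square, triangle, star, hexagon} — every symbol — so nothing can go there. The grid has no valid completion.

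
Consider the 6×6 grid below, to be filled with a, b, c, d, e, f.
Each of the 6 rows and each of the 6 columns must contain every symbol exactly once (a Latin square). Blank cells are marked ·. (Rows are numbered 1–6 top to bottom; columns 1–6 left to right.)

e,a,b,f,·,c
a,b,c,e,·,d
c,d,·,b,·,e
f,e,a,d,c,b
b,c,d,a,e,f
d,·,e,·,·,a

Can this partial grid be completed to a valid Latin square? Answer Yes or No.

Yes

No row or column among the givens repeats a symbol, and propagating forced cells runs into no contradiction.
One valid completion exists (for instance, e a b f d c / a b c e f d / c d f b a e / f e a d c b / b c d a e f / d f e c b a).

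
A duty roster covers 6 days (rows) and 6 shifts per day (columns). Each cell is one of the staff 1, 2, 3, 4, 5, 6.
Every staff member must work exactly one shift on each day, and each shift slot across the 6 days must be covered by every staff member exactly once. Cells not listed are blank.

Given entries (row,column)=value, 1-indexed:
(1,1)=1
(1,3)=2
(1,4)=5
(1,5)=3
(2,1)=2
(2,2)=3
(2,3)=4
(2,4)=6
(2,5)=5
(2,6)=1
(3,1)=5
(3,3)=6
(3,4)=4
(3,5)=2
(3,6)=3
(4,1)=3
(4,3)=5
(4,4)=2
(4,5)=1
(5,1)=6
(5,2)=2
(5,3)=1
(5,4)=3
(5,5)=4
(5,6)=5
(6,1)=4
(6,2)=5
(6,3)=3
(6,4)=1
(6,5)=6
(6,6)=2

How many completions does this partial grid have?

Day 1, shift 2: eliminating its day and shift leaves {4, 6}.
Day 1, shift 6: eliminating its day and shift leaves {4, 6}.
Day 3, shift 2: eliminating its day and shift leaves {1}.
Day 4, shift 2: eliminating its day and shift leaves {4, 6}.
Day 4, shift 6: eliminating its day and shift leaves {4, 6}.
Enumerating the assignments across these blanks that avoid any day or shift repeat gives 2 completions.

2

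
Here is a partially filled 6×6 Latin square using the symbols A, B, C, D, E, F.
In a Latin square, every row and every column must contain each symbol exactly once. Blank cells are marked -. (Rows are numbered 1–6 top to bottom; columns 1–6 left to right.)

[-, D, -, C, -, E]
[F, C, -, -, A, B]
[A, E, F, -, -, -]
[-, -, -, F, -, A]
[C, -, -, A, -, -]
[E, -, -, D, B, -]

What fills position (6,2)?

A

Row 1, column 1: row 1 has {C, D, E} and column 1 has {A, C, E, F}, leaving only B.
Row 1, column 3: row 1 has {B, C, D, E} and column 3 has {F}, leaving only A.
Row 1, column 5: row 1 has {A, B, C, D, E} and column 5 has {A, B}, leaving only F.
Row 2, column 4: row 2 has {A, B, C, F} and column 4 has {A, C, D, F}, leaving only E.
Row 2, column 3: row 2 has {A, B, C, E, F} and column 3 has {A, F}, leaving only D.
Row 3, column 4: row 3 has {A, E, F} and column 4 has {A, C, D, E, F}, leaving only B.
Row 4, column 1: row 4 has {A, F} and column 1 has {A, B, C, E, F}, leaving only D.
Row 4, column 2: row 4 has {A, D, F} and column 2 has {C, D, E}, leaving only B.
Row 5, column 2: row 5 has {A, C} and column 2 has {B, C, D, E}, leaving only F.
Row 6 already has {B, D, E} and column 2 already has {B, C, D, E, F}, so row 6, column 2 must be A.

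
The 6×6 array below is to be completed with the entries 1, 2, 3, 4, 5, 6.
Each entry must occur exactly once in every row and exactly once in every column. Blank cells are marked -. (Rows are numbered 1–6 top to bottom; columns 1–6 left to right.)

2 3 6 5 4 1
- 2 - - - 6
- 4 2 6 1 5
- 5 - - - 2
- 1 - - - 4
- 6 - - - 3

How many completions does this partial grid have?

12

Row 2, column 1: eliminating its row and column leaves {1, 3, 4, 5}.
Row 2, column 3: eliminating its row and column leaves {1, 3, 4, 5}.
Row 2, column 4: eliminating its row and column leaves {1, 3, 4}.
Row 2, column 5: eliminating its row and column leaves {3, 5}.
Row 3, column 1: eliminating its row and column leaves {3}.
Row 4, column 1: eliminating its row and column leaves {1, 3, 4, 6}.
Row 4, column 3: eliminating its row and column leaves {1, 3, 4}.
Row 4, column 4: eliminating its row and column leaves {1, 3, 4}.
Row 4, column 5: eliminating its row and column leaves {3, 6}.
Row 5, column 1: eliminating its row and column leaves {3, 5, 6}.
Row 5, column 3: eliminating its row and column leaves {3, 5}.
Row 5, column 4: eliminating its row and column leaves {2, 3}.
Row 5, column 5: eliminating its row and column leaves {2, 3, 5, 6}.
Row 6, column 1: eliminating its row and column leaves {1, 4, 5}.
Row 6, column 3: eliminating its row and column leaves {1, 4, 5}.
Row 6, column 4: eliminating its row and column leaves {1, 2, 4}.
Row 6, column 5: eliminating its row and column leaves {2, 5}.
Enumerating the assignments across these blanks that avoid any row or column repeat gives 12 completions.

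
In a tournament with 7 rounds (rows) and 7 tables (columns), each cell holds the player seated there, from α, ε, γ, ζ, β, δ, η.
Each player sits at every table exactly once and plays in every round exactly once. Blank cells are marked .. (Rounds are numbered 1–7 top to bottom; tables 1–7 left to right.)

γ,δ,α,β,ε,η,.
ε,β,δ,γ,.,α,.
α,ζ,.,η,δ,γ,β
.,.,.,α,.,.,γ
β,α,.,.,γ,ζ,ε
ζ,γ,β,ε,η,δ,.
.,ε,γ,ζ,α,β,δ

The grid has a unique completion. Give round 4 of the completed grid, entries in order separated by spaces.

Round 4, table 2: round 4 has {α, γ} and table 2 has {α, ε, γ, ζ, β, δ}, leaving only η.
Round 4, table 1: round 4 has {α, γ, η} and table 1 has {α, ε, γ, ζ, β}, leaving only δ.
Round 4, table 6: round 4 has {α, γ, δ, η} and table 6 has {α, γ, ζ, β, δ, η}, leaving only ε.
Round 4, table 3: round 4 has {α, ε, γ, δ, η} and table 3 has {α, γ, β, δ}, leaving only ζ.
Round 4, table 5: round 4 has {α, ε, γ, ζ, δ, η} and table 5 has {α, ε, γ, δ, η}, leaving only β.
So round 4 reads: δ η ζ α β ε γ.

δ η ζ α β ε γ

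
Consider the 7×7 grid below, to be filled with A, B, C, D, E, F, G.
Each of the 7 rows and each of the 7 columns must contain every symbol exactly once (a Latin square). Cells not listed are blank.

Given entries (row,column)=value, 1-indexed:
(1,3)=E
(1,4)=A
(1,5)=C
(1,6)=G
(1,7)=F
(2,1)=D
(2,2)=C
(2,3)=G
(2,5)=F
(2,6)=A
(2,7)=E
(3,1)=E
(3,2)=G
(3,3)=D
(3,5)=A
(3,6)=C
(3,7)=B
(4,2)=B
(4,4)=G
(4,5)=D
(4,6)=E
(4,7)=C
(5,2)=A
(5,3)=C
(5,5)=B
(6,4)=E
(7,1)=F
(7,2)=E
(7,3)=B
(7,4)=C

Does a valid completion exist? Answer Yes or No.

Row 1, column 1: row 1 has {A, C, E, F, G} and column 1 has {D, E, F}, so it must be B.
Row 1, column 2: row 1 has {A, B, C, E, F, G} and column 2 has {A, B, C, E, G}, so it must be D.
Row 2, column 4: row 2 has {A, C, D, E, F, G} and column 4 has {A, C, E, G}, so it must be B.
Row 3, column 4: row 3 has {A, B, C, D, E, G} and column 4 has {A, B, C, E, G}, so it must be F.
Row 4, column 1: row 4 has {B, C, D, E, G} and column 1 has {B, D, E, F}, so it must be A.
Row 4, column 3: row 4 has {A, B, C, D, E, G} and column 3 has {B, C, D, E, G}, so it must be F.
Row 5, column 1: row 5 has {A, B, C} and column 1 has {A, B, D, E, F}, so it must be G.
Row 5, column 4: row 5 has {A, B, C, G} and column 4 has {A, B, C, E, F, G}, so it must be D.
Now row 5, column 7: row 5 together with column 7 already contain {A, B, C, D, E, F, G} — every symbol — so nothing can go there. The grid has no valid completion.

No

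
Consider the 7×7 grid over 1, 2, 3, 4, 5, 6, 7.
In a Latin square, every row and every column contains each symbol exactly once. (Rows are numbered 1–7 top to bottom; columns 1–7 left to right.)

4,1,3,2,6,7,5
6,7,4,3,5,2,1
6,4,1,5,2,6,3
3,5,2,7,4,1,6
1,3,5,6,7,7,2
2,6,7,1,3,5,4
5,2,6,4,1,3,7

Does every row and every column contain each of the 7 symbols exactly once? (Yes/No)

Row 5 contains 7 twice (at columns 5 and 6); row 3 is also not a permutation.

No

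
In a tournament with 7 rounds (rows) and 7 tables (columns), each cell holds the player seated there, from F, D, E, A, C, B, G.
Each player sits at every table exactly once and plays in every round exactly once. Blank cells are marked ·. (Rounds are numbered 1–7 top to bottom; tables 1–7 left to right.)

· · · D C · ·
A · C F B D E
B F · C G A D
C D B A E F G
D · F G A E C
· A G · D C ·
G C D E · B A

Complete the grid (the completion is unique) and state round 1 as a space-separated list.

F E A D C G B

Round 1, table 6: round 1 has {D, C} and table 6 has {F, D, E, A, C, B}, leaving only G.
Round 2, table 2: round 2 has {F, D, E, A, C, B} and table 2 has {F, D, A, C}, leaving only G.
Round 3, table 3: round 3 has {F, D, A, C, B, G} and table 3 has {F, D, C, B, G}, leaving only E.
Round 1, table 3: round 1 has {D, C, G} and table 3 has {F, D, E, C, B, G}, leaving only A.
Round 5, table 2: round 5 has {F, D, E, A, C, G} and table 2 has {F, D, A, C, G}, leaving only B.
Round 1, table 2: round 1 has {D, A, C, G} and table 2 has {F, D, A, C, B, G}, leaving only E.
Round 1, table 1: round 1 has {D, E, A, C, G} and table 1 has {D, A, C, B, G}, leaving only F.
Round 1, table 7: round 1 has {F, D, E, A, C, G} and table 7 has {D, E, A, C, G}, leaving only B.
So round 1 reads: F E A D C G B.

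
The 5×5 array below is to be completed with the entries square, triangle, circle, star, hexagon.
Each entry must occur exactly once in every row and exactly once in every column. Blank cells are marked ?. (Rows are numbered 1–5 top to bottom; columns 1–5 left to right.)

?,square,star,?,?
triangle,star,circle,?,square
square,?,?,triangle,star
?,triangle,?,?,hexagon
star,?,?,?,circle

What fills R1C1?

hexagon

Row 1, column 5: row 1 has {square, star} and column 5 has {square, circle, star, hexagon}, leaving only triangle.
Row 2, column 4: row 2 has {square, triangle, circle, star} and column 4 has {triangle}, leaving only hexagon.
Row 1, column 4: row 1 has {square, triangle, star} and column 4 has {triangle, hexagon}, leaving only circle.
Row 1 already has {square, triangle, circle, star} and column 1 already has {square, triangle, star}, so row 1, column 1 must be hexagon.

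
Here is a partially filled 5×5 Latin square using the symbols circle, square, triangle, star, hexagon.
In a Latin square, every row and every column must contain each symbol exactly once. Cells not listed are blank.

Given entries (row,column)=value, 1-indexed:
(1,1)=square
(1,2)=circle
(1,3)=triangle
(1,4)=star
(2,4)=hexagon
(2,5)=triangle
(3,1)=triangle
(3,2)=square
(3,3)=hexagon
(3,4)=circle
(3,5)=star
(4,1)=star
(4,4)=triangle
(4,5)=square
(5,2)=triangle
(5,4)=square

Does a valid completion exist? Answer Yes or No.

No row or column among the givens repeats a symbol, and propagating forced cells runs into no contradiction.
One valid completion exists (for instance, square circle triangle star hexagon / circle star square hexagon triangle / triangle square hexagon circle star / star hexagon circle triangle square / hexagon triangle star square circle).

Yes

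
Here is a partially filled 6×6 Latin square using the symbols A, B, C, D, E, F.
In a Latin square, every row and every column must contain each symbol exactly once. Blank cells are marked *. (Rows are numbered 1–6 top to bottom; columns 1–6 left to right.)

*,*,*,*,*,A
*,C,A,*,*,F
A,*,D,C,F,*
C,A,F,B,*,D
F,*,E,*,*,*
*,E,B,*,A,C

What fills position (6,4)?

Row 1, column 3: row 1 has {A} and column 3 has {A, B, D, E, F}, leaving only C.
Row 3, column 2: row 3 has {A, C, D, F} and column 2 has {A, C, E}, leaving only B.
Row 3, column 6: row 3 has {A, B, C, D, F} and column 6 has {A, C, D, F}, leaving only E.
Row 4, column 5: row 4 has {A, B, C, D, F} and column 5 has {A, F}, leaving only E.
Row 5, column 2: row 5 has {E, F} and column 2 has {A, B, C, E}, leaving only D.
Row 1, column 2: row 1 has {A, C} and column 2 has {A, B, C, D, E}, leaving only F.
Row 5, column 4: row 5 has {D, E, F} and column 4 has {B, C}, leaving only A.
Row 5, column 6: row 5 has {A, D, E, F} and column 6 has {A, C, D, E, F}, leaving only B.
Row 5, column 5: row 5 has {A, B, D, E, F} and column 5 has {A, E, F}, leaving only C.
Row 6, column 1: row 6 has {A, B, C, E} and column 1 has {A, C, F}, leaving only D.
Row 6 already has {A, B, C, D, E} and column 4 already has {A, B, C}, so row 6, column 4 must be F.

F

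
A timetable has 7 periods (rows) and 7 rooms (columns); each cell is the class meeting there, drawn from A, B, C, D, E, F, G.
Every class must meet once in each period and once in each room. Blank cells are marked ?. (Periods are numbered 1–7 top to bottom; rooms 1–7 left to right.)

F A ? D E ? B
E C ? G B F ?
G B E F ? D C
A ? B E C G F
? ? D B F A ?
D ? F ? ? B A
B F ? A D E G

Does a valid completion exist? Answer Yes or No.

Yes

No period or room among the givens repeats a symbol, and propagating forced cells runs into no contradiction.
One valid completion exists (for instance, F A G D E C B / E C A G B F D / G B E F A D C / A D B E C G F / C G D B F A E / D E F C G B A / B F C A D E G).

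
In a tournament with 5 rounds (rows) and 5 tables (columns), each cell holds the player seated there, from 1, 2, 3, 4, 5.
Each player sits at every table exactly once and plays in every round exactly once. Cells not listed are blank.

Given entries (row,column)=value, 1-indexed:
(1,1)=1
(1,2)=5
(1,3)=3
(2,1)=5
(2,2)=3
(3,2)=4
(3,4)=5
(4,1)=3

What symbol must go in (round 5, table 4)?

Round 3, table 1: round 3 has {4, 5} and table 1 has {1, 3, 5}, leaving only 2.
Round 3, table 3: round 3 has {2, 4, 5} and table 3 has {3}, leaving only 1.
Round 3, table 5: round 3 has {1, 2, 4, 5} and table 5 has {}, leaving only 3.
Round 5, table 1: round 5 has {} and table 1 has {1, 2, 3, 5}, leaving only 4.
Round 5, table 4 is narrowed to {1, 2, 3}.
If it were 1, then round 5, table 5 would be left with no valid symbol.
If it were 2, then round 4, table 4 would be left with no valid symbol.
So round 5, table 4 must be 3.

3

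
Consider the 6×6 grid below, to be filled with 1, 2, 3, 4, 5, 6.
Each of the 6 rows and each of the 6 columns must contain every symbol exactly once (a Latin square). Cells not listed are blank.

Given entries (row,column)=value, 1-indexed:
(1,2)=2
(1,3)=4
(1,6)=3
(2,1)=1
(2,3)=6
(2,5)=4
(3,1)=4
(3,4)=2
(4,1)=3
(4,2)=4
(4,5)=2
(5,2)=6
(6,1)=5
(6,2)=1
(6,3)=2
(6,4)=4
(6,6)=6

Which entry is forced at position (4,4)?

Row 1, column 1: row 1 has {2, 3, 4} and column 1 has {1, 3, 4, 5}, leaving only 6.
Row 5, column 1: row 5 has {6} and column 1 has {1, 3, 4, 5, 6}, leaving only 2.
Row 6, column 5: row 6 has {1, 2, 4, 5, 6} and column 5 has {2, 4}, leaving only 3.
Row 4, column 4 is narrowed to {1, 5, 6}.
If it were 1, then row 5, column 4 would be left with no valid symbol.
If it were 5, then row 5, column 4 would be left with no valid symbol.
So row 4, column 4 must be 6.

6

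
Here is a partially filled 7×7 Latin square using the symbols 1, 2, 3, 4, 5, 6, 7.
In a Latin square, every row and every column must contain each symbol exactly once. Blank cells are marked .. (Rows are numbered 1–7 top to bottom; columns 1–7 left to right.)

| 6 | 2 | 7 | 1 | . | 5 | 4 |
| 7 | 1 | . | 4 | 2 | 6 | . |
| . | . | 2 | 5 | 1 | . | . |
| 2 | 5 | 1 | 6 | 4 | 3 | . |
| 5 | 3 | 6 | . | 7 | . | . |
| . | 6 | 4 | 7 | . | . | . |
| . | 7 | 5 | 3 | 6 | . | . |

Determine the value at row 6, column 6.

2

Row 1, column 5: row 1 has {1, 2, 4, 5, 6, 7} and column 5 has {1, 2, 4, 6, 7}, leaving only 3.
Row 2, column 3: row 2 has {1, 2, 4, 6, 7} and column 3 has {1, 2, 4, 5, 6, 7}, leaving only 3.
Row 2, column 7: row 2 has {1, 2, 3, 4, 6, 7} and column 7 has {4}, leaving only 5.
Row 3, column 2: row 3 has {1, 2, 5} and column 2 has {1, 2, 3, 5, 6, 7}, leaving only 4.
Row 3, column 1: row 3 has {1, 2, 4, 5} and column 1 has {2, 5, 6, 7}, leaving only 3.
Row 3, column 6: row 3 has {1, 2, 3, 4, 5} and column 6 has {3, 5, 6}, leaving only 7.
Row 3, column 7: row 3 has {1, 2, 3, 4, 5, 7} and column 7 has {4, 5}, leaving only 6.
Row 4, column 7: row 4 has {1, 2, 3, 4, 5, 6} and column 7 has {4, 5, 6}, leaving only 7.
Row 5, column 4: row 5 has {3, 5, 6, 7} and column 4 has {1, 3, 4, 5, 6, 7}, leaving only 2.
Row 5, column 7: row 5 has {2, 3, 5, 6, 7} and column 7 has {4, 5, 6, 7}, leaving only 1.
Row 5, column 6: row 5 has {1, 2, 3, 5, 6, 7} and column 6 has {3, 5, 6, 7}, leaving only 4.
Row 6, column 1: row 6 has {4, 6, 7} and column 1 has {2, 3, 5, 6, 7}, leaving only 1.
Row 6 already has {1, 4, 6, 7} and column 6 already has {3, 4, 5, 6, 7}, so row 6, column 6 must be 2.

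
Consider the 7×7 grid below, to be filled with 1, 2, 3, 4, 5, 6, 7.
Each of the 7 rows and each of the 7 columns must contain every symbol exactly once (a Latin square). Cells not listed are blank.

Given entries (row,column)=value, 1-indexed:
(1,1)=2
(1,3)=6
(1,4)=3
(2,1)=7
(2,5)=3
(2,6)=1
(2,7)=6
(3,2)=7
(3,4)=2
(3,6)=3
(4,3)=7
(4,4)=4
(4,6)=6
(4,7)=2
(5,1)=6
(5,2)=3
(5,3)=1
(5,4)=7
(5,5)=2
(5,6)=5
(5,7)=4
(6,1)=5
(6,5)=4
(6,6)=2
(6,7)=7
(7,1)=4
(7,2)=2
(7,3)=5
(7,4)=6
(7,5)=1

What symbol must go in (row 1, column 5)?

Row 2, column 4: row 2 has {1, 3, 6, 7} and column 4 has {2, 3, 4, 6, 7}, leaving only 5.
Row 2, column 2: row 2 has {1, 3, 5, 6, 7} and column 2 has {2, 3, 7}, leaving only 4.
Row 2, column 3: row 2 has {1, 3, 4, 5, 6, 7} and column 3 has {1, 5, 6, 7}, leaving only 2.
Row 3, column 1: row 3 has {2, 3, 7} and column 1 has {2, 4, 5, 6, 7}, leaving only 1.
Row 3, column 3: row 3 has {1, 2, 3, 7} and column 3 has {1, 2, 5, 6, 7}, leaving only 4.
Row 3, column 7: row 3 has {1, 2, 3, 4, 7} and column 7 has {2, 4, 6, 7}, leaving only 5.
Row 1, column 7: row 1 has {2, 3, 6} and column 7 has {2, 4, 5, 6, 7}, leaving only 1.
Row 1, column 2: row 1 has {1, 2, 3, 6} and column 2 has {2, 3, 4, 7}, leaving only 5.
Row 1 already has {1, 2, 3, 5, 6} and column 5 already has {1, 2, 3, 4}, so row 1, column 5 must be 7.

7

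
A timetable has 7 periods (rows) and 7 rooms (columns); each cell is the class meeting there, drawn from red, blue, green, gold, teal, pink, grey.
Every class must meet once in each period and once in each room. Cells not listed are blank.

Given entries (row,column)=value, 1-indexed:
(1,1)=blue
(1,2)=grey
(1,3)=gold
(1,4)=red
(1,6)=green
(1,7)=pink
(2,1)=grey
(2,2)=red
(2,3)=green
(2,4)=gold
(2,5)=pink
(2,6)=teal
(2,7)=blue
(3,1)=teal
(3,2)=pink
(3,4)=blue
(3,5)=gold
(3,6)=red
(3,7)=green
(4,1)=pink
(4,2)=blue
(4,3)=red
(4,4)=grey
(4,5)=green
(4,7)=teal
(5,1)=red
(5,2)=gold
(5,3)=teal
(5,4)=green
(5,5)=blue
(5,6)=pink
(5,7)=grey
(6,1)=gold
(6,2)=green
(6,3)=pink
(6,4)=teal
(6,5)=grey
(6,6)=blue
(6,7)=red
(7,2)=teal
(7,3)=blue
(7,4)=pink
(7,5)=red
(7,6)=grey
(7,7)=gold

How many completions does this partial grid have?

Period 1, room 5: eliminating its period and room leaves {teal}.
Period 3, room 3: eliminating its period and room leaves {grey}.
Period 4, room 6: eliminating its period and room leaves {gold}.
Period 7, room 1: eliminating its period and room leaves {green}.
Only one assignment across all blanks avoids any period or room repeat, giving 1 completion.

1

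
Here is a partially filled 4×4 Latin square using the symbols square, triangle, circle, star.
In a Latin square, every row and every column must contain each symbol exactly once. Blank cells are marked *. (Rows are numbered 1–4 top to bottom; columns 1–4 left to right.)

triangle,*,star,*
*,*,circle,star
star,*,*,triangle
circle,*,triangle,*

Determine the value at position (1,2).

Row 2, column 1: row 2 has {circle, star} and column 1 has {triangle, circle, star}, leaving only square.
Row 2, column 2: row 2 has {square, circle, star} and column 2 has {}, leaving only triangle.
Row 3, column 3: row 3 has {triangle, star} and column 3 has {triangle, circle, star}, leaving only square.
Row 3, column 2: row 3 has {square, triangle, star} and column 2 has {triangle}, leaving only circle.
Row 1 already has {triangle, star} and column 2 already has {triangle, circle}, so row 1, column 2 must be square.

square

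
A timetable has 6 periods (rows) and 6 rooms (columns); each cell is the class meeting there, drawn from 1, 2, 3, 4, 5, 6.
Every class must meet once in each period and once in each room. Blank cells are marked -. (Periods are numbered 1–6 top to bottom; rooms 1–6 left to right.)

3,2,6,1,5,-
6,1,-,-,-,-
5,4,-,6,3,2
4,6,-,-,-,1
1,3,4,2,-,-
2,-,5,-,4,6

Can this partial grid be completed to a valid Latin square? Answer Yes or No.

No

Period 6, room 2: period 6 together with room 2 already contain {1, 2, 3, 4, 5, 6} — every symbol — so nothing can go there. The grid has no valid completion.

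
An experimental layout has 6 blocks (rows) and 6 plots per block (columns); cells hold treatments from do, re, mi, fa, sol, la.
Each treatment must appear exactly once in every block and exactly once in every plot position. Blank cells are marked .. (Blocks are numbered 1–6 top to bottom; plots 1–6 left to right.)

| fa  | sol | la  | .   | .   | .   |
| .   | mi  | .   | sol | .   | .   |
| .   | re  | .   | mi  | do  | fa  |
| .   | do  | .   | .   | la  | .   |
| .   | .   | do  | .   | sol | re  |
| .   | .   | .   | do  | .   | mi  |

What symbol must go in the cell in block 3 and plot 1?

la

Block 1, plot 4: block 1 has {fa, sol, la} and plot 4 has {do, mi, sol}, leaving only re.
Block 1, plot 5: block 1 has {re, fa, sol, la} and plot 5 has {do, sol, la}, leaving only mi.
Block 1, plot 6: block 1 has {re, mi, fa, sol, la} and plot 6 has {re, mi, fa}, leaving only do.
Block 2, plot 6: block 2 has {mi, sol} and plot 6 has {do, re, mi, fa}, leaving only la.
Block 3, plot 3: block 3 has {do, re, mi, fa} and plot 3 has {do, la}, leaving only sol.
Block 3 already has {do, re, mi, fa, sol} and plot 1 already has {fa}, so block 3, plot 1 must be la.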